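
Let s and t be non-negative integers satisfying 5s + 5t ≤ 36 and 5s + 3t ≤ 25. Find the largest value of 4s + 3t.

(s,t)=(2,5) is feasible, giving 23.
(s,t)=(1,6) is feasible, giving 22.
Maximum is 23 at (s,t)=(2,5).

23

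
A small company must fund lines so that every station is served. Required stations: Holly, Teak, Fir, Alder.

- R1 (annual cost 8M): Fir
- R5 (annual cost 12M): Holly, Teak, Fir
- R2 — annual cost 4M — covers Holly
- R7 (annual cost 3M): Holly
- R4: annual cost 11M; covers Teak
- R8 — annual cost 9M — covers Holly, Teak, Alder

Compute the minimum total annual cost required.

17

Choose R1 and R8: together they cover Holly, Teak, Fir, Alder — every station.
Total annual cost: 8 + 9 = 17.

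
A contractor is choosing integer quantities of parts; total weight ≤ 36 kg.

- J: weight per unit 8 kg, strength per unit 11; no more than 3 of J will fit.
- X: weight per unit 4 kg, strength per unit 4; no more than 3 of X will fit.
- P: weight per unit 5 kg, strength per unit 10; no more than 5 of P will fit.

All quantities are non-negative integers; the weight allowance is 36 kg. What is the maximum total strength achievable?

Take 2×J and 4×P: weight 36 ≤ 36, strength 2·11 + 4·10 = 62.
No other integer combination yields more.

62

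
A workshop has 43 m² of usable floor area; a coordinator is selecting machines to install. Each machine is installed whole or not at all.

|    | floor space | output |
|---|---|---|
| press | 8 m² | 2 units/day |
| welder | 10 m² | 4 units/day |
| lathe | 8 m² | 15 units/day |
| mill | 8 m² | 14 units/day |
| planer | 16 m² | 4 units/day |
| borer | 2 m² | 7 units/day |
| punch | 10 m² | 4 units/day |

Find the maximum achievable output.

This is a 0-1 knapsack instance.
Take welder, lathe, mill, borer, and punch: floor space 10 + 8 + 8 + 2 + 10 = 38 ≤ 43, output 4 + 15 + 14 + 7 + 4 = 44.
No other feasible combination does better.

44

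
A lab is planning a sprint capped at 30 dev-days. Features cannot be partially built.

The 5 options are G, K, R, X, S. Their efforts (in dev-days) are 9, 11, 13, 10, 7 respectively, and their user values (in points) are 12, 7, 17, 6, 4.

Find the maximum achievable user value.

33

Treat it as a binary knapsack problem.
Allowing fractional choices, the relaxed optimum would be about 34.1, but features are indivisible.
R + X + S: effort 13 + 10 + 7 = 30 ≤ 30, user value 17 + 6 + 4 = 27.
G + R + S: effort 9 + 13 + 7 = 29 ≤ 30, user value 12 + 17 + 4 = 33.
G + R: effort 9 + 13 = 22 ≤ 30, user value 12 + 17 = 29.
Best is G, R, and S with total user value 33.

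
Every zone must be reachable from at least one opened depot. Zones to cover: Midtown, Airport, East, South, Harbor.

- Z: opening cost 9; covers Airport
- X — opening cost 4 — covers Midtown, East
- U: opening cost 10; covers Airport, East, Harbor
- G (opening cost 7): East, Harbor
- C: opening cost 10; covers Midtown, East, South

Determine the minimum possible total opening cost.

20

The greedy cost-per-new-zone heuristic would pick X, U, and C for 24, but a cheaper cover exists.
Choose U and C: together they cover Midtown, Airport, East, South, Harbor — every zone.
Total opening cost: 10 + 10 = 20.
No cover costs less than 20.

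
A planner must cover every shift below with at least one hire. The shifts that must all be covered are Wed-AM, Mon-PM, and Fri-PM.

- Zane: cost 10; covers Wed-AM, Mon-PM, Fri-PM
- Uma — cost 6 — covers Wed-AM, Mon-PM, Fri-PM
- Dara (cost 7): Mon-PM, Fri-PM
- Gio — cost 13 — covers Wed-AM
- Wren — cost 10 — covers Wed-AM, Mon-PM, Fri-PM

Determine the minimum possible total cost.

6

Uma alone covers Wed-AM, Mon-PM, Fri-PM — every shift.
Total cost: 6.
No cover costs less than 6.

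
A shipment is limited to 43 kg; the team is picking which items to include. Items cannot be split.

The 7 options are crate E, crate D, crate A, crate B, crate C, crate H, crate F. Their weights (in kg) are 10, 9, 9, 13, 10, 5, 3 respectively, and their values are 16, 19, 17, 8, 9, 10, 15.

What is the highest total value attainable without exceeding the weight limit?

Allowing fractional choices, the relaxed optimum would be about 83.3, but items are indivisible.
crate E + crate D + crate A + crate C + crate F: weight 10 + 9 + 9 + 10 + 3 = 41 ≤ 43, value 16 + 19 + 17 + 9 + 15 = 76.
crate E + crate D + crate A + crate C + crate H: weight 10 + 9 + 9 + 10 + 5 = 43 ≤ 43, value 16 + 19 + 17 + 9 + 10 = 71.
crate E + crate D + crate A + crate H + crate F: weight 10 + 9 + 9 + 5 + 3 = 36 ≤ 43, value 16 + 19 + 17 + 10 + 15 = 77.
Best is crate E, crate D, crate A, crate H, and crate F with total value 77.

77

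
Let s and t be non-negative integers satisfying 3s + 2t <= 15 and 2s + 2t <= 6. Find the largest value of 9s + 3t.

27

(s,t)=(3,0) is feasible, giving 27.
(s,t)=(2,1) is feasible, giving 21.
(s,t)=(2,0) is feasible, giving 18.
The best lattice point is (3,0), giving 27.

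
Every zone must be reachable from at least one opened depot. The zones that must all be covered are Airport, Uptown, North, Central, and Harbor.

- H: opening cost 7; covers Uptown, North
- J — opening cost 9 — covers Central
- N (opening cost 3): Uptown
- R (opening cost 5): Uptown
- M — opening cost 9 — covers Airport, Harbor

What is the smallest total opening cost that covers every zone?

The greedy cost-per-new-zone heuristic would pick N, M, H, and J for 28, but a cheaper cover exists.
Choose H, J, and M: together they cover Airport, Uptown, North, Central, Harbor — every zone.
Total opening cost: 7 + 9 + 9 = 25.
No cover costs less than 25.

25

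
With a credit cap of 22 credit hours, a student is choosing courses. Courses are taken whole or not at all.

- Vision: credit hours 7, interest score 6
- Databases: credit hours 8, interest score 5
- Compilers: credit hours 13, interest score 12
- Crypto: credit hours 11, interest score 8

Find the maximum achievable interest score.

Allowing fractional choices, the relaxed optimum would be about 19.5, but courses are indivisible.
Vision + Crypto: credit hours 7 + 11 = 18 ≤ 22, interest score 6 + 8 = 14.
Vision + Compilers: credit hours 7 + 13 = 20 ≤ 22, interest score 6 + 12 = 18.
Databases + Compilers: credit hours 8 + 13 = 21 ≤ 22, interest score 5 + 12 = 17.
Best is Vision and Compilers with total interest score 18.

18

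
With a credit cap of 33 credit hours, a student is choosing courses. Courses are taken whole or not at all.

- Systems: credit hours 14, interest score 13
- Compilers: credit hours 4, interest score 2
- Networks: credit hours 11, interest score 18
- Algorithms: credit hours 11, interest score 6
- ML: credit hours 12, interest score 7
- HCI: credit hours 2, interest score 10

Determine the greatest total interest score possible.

43

This is a 0-1 knapsack instance.
Systems + Compilers + Networks + HCI: credit hours 14 + 4 + 11 + 2 = 31 ≤ 33, interest score 13 + 2 + 18 + 10 = 43.
Compilers + Networks + ML + HCI: credit hours 4 + 11 + 12 + 2 = 29 ≤ 33, interest score 2 + 18 + 7 + 10 = 37.
Systems + Networks + HCI: credit hours 14 + 11 + 2 = 27 ≤ 33, interest score 13 + 18 + 10 = 41.
Best is Systems, Compilers, Networks, and HCI with total interest score 43.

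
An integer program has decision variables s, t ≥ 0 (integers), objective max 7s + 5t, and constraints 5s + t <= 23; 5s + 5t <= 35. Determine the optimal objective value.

43

(s,t)=(4,3): 5·4+1·3=23≤23, 5·4+5·3=35≤35, objective 43.
(s,t)=(3,4): 5·3+1·4=19≤23, 5·3+5·4=35≤35, objective 41.
(s,t)=(4,2): 5·4+1·2=22≤23, 5·4+5·2=30≤35, objective 38.
No feasible integer point exceeds 43.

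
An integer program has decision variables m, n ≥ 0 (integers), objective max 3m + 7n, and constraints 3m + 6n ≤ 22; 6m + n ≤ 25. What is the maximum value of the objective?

(m,n)=(1,3): 3·1+6·3=21≤22, 6·1+1·3=9≤25, objective 24.
(m,n)=(0,3): 3·0+6·3=18≤22, 6·0+1·3=3≤25, objective 21.
(m,n)=(2,2): 3·2+6·2=18≤22, 6·2+1·2=14≤25, objective 20.
(m,n)=(1,2): 3·1+6·2=15≤22, 6·1+1·2=8≤25, objective 17.
No feasible integer point exceeds 24.

24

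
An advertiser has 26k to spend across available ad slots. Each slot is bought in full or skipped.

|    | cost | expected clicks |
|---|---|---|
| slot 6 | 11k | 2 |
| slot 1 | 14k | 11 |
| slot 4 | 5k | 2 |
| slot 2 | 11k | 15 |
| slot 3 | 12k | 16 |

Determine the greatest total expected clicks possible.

31

Allowing fractional choices, the relaxed optimum would be about 33.4, but ad slots are indivisible.
slot 2 + slot 3: cost 11 + 12 = 23 ≤ 26, expected clicks 15 + 16 = 31.
slot 1 + slot 3: cost 14 + 12 = 26 ≤ 26, expected clicks 11 + 16 = 27.
slot 1 + slot 2: cost 14 + 11 = 25 ≤ 26, expected clicks 11 + 15 = 26.
Best is slot 2 and slot 3 with total expected clicks 31.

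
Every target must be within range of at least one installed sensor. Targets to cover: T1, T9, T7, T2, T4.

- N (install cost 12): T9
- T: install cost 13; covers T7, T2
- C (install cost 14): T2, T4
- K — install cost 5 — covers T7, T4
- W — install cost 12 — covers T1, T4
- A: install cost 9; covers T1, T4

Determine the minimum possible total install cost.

34

This is an integer covering problem.
The greedy cost-per-new-target heuristic would pick K, A, N, and T for 39, but a cheaper cover exists.
Choose N, T, and A: together they cover T1, T9, T7, T2, T4 — every target.
Total install cost: 12 + 13 + 9 = 34.
No cover costs less than 34.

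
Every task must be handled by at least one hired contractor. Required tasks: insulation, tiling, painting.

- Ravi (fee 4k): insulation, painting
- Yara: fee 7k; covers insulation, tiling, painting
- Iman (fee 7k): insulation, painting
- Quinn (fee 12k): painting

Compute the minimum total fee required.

7

This is an integer covering problem.
Yara alone covers insulation, tiling, painting — every task.
Total fee: 7.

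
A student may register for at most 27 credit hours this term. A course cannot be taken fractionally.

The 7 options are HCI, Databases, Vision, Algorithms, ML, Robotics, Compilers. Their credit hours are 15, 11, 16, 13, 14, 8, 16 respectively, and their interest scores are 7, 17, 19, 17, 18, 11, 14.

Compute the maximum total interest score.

36

Allowing fractional choices, the relaxed optimum would be about 38.5, but courses are indivisible.
Databases + Vision: credit hours 11 + 16 = 27 ≤ 27, interest score 17 + 19 = 36.
Databases + ML: credit hours 11 + 14 = 25 ≤ 27, interest score 17 + 18 = 35.
Best is Databases and Vision with total interest score 36.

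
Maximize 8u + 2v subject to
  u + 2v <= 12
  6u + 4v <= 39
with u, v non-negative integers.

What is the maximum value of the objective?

48

Relaxing integrality, the LP optimum is 52.00 at (u,v) = (6.5, 0), which is not an integer point.
(u,v)=(6,0) is feasible, giving 48.
(u,v)=(5,1) is feasible, giving 42.
(u,v)=(5,0) is feasible, giving 40.
No feasible integer point exceeds 48.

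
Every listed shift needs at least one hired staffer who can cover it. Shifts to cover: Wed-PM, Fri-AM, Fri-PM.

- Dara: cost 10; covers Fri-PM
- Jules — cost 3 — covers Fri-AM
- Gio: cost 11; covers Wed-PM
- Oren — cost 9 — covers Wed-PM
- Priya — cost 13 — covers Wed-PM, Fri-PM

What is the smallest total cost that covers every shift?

16

Choose Jules and Priya: together they cover Wed-PM, Fri-AM, Fri-PM — every shift.
Total cost: 3 + 13 = 16.
No cover costs less than 16.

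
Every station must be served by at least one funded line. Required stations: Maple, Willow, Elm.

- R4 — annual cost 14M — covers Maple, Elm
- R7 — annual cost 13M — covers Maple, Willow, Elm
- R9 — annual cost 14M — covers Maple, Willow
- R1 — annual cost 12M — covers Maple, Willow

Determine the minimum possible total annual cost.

This is a weighted set-cover instance.
R7 alone covers Maple, Willow, Elm — every station.
Total annual cost: 13.

13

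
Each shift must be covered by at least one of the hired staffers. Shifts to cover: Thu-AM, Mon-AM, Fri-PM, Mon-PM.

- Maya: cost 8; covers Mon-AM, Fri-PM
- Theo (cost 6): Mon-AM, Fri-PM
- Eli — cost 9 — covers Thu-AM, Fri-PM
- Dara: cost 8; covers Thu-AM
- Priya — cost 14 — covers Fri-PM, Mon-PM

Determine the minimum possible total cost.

28

This is an integer covering problem.
Choose Theo, Dara, and Priya: together they cover Thu-AM, Mon-AM, Fri-PM, Mon-PM — every shift.
Total cost: 6 + 8 + 14 = 28.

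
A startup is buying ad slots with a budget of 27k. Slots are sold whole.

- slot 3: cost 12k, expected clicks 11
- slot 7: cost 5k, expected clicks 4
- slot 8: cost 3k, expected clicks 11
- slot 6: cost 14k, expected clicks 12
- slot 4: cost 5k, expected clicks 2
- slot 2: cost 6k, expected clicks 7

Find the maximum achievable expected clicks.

33

Take slot 3, slot 7, slot 8, and slot 2: cost 12 + 5 + 3 + 6 = 26 ≤ 27, expected clicks 11 + 4 + 11 + 7 = 33.
No other feasible combination does better.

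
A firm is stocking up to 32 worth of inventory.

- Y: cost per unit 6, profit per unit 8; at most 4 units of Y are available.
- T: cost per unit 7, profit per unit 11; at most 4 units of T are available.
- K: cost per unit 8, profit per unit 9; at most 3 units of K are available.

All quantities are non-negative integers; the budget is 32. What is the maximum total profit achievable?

4×T: cost 28 ≤ 32, profit 4·11 = 44.
3×Y and 2×T: cost 32 ≤ 32, profit 3·8 + 2·11 = 46.
Best is 46.

46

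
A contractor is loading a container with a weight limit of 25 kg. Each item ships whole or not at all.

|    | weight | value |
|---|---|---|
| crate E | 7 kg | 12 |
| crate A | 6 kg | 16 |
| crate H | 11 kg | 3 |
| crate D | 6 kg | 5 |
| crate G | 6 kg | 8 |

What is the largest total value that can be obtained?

41

This is a 0-1 knapsack instance.
crate E + crate A + crate D + crate G: weight 7 + 6 + 6 + 6 = 25 ≤ 25, value 12 + 16 + 5 + 8 = 41.
crate E + crate A + crate G: weight 7 + 6 + 6 = 19 ≤ 25, value 12 + 16 + 8 = 36.
Best is crate E, crate A, crate D, and crate G with total value 41.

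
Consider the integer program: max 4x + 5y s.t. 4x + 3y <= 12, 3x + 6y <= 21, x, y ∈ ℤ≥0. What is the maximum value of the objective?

Relaxing integrality, the LP optimum is 18.40 at (x,y) = (0.6, 3.2), which is not an integer point.
(x,y)=(0,3): 4·0+3·3=9≤12, 3·0+6·3=18≤21, objective 15.
(x,y)=(1,2): 4·1+3·2=10≤12, 3·1+6·2=15≤21, objective 14.
(x,y)=(0,2): 4·0+3·2=6≤12, 3·0+6·2=12≤21, objective 10.
Maximum is 15 at (x,y)=(0,3).

15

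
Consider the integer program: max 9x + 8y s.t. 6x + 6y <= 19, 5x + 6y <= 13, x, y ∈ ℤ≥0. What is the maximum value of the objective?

The continuous relaxation peaks at (2.6, 0) with value 23.40; rounding to a feasible lattice point costs some objective.
(x,y)=(2,0): 6·2+6·0=12≤19, 5·2+6·0=10≤13, objective 18.
(x,y)=(1,1): 6·1+6·1=12≤19, 5·1+6·1=11≤13, objective 17.
(x,y)=(1,0): 6·1+6·0=6≤19, 5·1+6·0=5≤13, objective 9.
Maximum is 18 at (x,y)=(2,0).

18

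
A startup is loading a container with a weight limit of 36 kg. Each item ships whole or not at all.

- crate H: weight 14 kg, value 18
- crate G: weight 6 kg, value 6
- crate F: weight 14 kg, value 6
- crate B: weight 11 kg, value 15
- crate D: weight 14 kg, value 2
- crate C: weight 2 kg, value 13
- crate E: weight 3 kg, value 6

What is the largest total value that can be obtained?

58

This is a 0-1 knapsack instance.
crate H + crate G + crate B + crate C: weight 14 + 6 + 11 + 2 = 33 ≤ 36, value 18 + 6 + 15 + 13 = 52.
crate H + crate B + crate C + crate E: weight 14 + 11 + 2 + 3 = 30 ≤ 36, value 18 + 15 + 13 + 6 = 52.
crate H + crate G + crate B + crate C + crate E: weight 14 + 6 + 11 + 2 + 3 = 36 ≤ 36, value 18 + 6 + 15 + 13 + 6 = 58.
Best is crate H, crate G, crate B, crate C, and crate E with total value 58.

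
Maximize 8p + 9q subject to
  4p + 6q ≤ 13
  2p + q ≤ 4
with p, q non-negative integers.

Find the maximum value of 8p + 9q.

18

Relaxing integrality, the LP optimum is 22.25 at (p,q) = (1.38, 1.25), which is not an integer point.
(p,q)=(0,2): 4·0+6·2=12≤13, 2·0+1·2=2≤4, objective 18.
(p,q)=(1,1): 4·1+6·1=10≤13, 2·1+1·1=3≤4, objective 17.
(p,q)=(2,0): 4·2+6·0=8≤13, 2·2+1·0=4≤4, objective 16.
(p,q)=(0,1): 4·0+6·1=6≤13, 2·0+1·1=1≤4, objective 9.
The best lattice point is (0,2), giving 18.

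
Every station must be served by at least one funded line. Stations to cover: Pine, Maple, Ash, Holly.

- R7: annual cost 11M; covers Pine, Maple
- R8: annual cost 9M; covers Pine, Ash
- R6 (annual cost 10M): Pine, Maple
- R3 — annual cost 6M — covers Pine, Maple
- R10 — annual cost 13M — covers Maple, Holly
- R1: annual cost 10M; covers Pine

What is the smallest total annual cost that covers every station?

The greedy cost-per-new-station heuristic would pick R3, R8, and R10 for 28, but a cheaper cover exists.
Choose R8 and R10: together they cover Pine, Maple, Ash, Holly — every station.
Total annual cost: 9 + 13 = 22.
No cover costs less than 22.

22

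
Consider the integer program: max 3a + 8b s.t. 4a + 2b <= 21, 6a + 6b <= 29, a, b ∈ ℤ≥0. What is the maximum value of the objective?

Relaxing integrality, the LP optimum is 38.67 at (a,b) = (0, 4.83), which is not an integer point.
(a,b)=(0,4) is feasible, giving 32.
(a,b)=(1,3) is feasible, giving 27.
(a,b)=(0,3) is feasible, giving 24.
No feasible integer point exceeds 32.

32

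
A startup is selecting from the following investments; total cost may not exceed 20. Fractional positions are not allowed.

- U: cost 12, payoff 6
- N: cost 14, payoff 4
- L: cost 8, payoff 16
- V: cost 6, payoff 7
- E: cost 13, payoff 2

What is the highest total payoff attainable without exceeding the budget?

23

Allowing fractional choices, the relaxed optimum would be about 26.0, but investments are indivisible.
L: cost 8 ≤ 20, payoff 16.
U + L: cost 12 + 8 = 20 ≤ 20, payoff 6 + 16 = 22.
L + V: cost 8 + 6 = 14 ≤ 20, payoff 16 + 7 = 23.
Best is L and V with total payoff 23.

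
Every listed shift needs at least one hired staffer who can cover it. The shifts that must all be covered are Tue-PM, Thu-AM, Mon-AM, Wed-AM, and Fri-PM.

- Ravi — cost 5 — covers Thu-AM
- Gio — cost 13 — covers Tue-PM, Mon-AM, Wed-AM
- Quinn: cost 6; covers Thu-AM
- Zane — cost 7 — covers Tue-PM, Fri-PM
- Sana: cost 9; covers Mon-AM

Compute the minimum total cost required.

Choose Ravi, Gio, and Zane: together they cover Tue-PM, Thu-AM, Mon-AM, Wed-AM, Fri-PM — every shift.
Total cost: 5 + 13 + 7 = 25.
No cover costs less than 25.

25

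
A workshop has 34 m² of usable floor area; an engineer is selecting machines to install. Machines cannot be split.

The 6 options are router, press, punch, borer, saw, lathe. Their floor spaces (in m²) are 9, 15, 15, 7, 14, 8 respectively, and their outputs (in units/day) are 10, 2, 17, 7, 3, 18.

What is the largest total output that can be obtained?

45

punch + lathe: floor space 15 + 8 = 23 ≤ 34, output 17 + 18 = 35.
router + punch + lathe: floor space 9 + 15 + 8 = 32 ≤ 34, output 10 + 17 + 18 = 45.
punch + borer + lathe: floor space 15 + 7 + 8 = 30 ≤ 34, output 17 + 7 + 18 = 42.
Best is router, punch, and lathe with total output 45.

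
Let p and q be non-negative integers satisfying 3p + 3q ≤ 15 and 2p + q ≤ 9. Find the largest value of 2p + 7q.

35

(p,q)=(0,5): 3·0+3·5=15≤15, 2·0+1·5=5≤9, objective 35.
(p,q)=(1,4): 3·1+3·4=15≤15, 2·1+1·4=6≤9, objective 30.
The best lattice point is (0,5), giving 35.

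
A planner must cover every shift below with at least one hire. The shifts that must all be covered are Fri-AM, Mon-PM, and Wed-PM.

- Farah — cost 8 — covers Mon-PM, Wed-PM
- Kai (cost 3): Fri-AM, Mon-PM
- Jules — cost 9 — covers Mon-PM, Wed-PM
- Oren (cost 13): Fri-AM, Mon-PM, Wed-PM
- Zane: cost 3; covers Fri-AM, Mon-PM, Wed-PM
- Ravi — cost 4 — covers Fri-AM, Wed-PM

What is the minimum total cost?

This is a weighted set-cover instance.
Zane alone covers Fri-AM, Mon-PM, Wed-PM — every shift.
Total cost: 3.
No cover costs less than 3.

3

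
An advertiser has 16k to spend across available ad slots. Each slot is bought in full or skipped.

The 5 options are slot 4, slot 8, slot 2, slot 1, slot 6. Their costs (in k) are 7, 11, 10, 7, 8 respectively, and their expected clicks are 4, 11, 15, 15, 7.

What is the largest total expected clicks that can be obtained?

22

Take slot 1 and slot 6: cost 7 + 8 = 15 ≤ 16, expected clicks 15 + 7 = 22.
No other feasible combination does better.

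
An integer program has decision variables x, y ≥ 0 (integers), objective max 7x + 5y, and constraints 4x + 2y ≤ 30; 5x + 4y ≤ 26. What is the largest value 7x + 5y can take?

35

(x,y)=(5,0): 4·5+2·0=20≤30, 5·5+4·0=25≤26, objective 35.
(x,y)=(4,1): 4·4+2·1=18≤30, 5·4+4·1=24≤26, objective 33.
(x,y)=(4,0): 4·4+2·0=16≤30, 5·4+4·0=20≤26, objective 28.
The best lattice point is (5,0), giving 35.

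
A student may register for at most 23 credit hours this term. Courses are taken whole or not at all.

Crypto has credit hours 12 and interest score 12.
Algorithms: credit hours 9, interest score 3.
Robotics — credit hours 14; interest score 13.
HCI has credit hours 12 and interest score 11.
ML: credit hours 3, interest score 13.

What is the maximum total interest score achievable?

This is an integer program with binary decision variables.
Take Robotics and ML: credit hours 14 + 3 = 17 ≤ 23, interest score 13 + 13 = 26.
No other feasible combination does better.

26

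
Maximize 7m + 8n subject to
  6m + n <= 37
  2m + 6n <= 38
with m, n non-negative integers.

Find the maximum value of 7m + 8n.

68

(m,n)=(4,5) is feasible, giving 68.
(m,n)=(5,4) is feasible, giving 67.
(m,n)=(3,5) is feasible, giving 61.
Maximum is 68 at (m,n)=(4,5).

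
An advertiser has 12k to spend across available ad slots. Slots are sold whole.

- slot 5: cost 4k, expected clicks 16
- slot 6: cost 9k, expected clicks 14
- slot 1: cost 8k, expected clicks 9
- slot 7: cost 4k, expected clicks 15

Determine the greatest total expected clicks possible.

31

Allowing fractional choices, the relaxed optimum would be about 37.2, but ad slots are indivisible.
slot 5 + slot 1: cost 4 + 8 = 12 ≤ 12, expected clicks 16 + 9 = 25.
slot 5 + slot 7: cost 4 + 4 = 8 ≤ 12, expected clicks 16 + 15 = 31.
Best is slot 5 and slot 7 with total expected clicks 31.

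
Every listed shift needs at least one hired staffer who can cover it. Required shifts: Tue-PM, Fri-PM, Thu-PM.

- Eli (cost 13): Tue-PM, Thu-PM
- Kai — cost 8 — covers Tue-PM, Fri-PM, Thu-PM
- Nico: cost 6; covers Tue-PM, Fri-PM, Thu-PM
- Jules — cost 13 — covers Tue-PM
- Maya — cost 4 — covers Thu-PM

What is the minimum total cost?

6

Nico alone covers Tue-PM, Fri-PM, Thu-PM — every shift.
Total cost: 6.
No cover costs less than 6.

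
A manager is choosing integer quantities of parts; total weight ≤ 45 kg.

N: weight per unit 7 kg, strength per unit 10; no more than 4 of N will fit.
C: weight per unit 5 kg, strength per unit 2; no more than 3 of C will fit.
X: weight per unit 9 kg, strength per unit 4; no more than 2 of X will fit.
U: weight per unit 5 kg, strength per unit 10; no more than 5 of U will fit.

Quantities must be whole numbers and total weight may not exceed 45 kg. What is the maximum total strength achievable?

Take 2×N, 1×C, and 5×U: weight 44 ≤ 45, strength 2·10 + 1·2 + 5·10 = 72.
U has the best ratio (10/5) and is taken to its limit of 5; remaining capacity is filled optimally with the others.

72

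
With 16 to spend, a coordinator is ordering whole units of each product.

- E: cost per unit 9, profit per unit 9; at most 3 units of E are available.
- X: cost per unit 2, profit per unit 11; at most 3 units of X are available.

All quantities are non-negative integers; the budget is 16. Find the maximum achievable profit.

Take 1×E and 3×X: cost 15 ≤ 16, profit 1·9 + 3·11 = 42.
X has the best ratio (11/2) and is taken to its limit of 3; remaining capacity is filled optimally with the others.

42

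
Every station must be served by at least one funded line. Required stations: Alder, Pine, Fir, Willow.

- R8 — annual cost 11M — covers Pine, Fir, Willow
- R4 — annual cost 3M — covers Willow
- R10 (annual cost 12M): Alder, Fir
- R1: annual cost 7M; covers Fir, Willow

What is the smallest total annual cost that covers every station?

23

Choose R8 and R10: together they cover Alder, Pine, Fir, Willow — every station.
Total annual cost: 11 + 12 = 23.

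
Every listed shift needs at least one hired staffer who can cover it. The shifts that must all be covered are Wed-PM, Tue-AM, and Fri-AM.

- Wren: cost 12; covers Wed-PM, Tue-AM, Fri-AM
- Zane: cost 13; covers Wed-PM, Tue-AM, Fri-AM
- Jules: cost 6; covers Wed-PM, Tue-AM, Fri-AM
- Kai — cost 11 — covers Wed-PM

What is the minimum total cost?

This is a weighted set-cover instance.
Jules alone covers Wed-PM, Tue-AM, Fri-AM — every shift.
Total cost: 6.
No cover costs less than 6.

6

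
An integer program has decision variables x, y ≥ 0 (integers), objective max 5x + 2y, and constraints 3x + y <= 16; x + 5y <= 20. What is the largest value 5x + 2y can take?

Relaxing integrality, the LP optimum is 27.71 at (x,y) = (4.29, 3.14), which is not an integer point.
(x,y)=(5,1): 3·5+1·1=16≤16, 1·5+5·1=10≤20, objective 27.
(x,y)=(4,3): 3·4+1·3=15≤16, 1·4+5·3=19≤20, objective 26.
(x,y)=(5,0): 3·5+1·0=15≤16, 1·5+5·0=5≤20, objective 25.
(x,y)=(4,2): 3·4+1·2=14≤16, 1·4+5·2=14≤20, objective 24.
Maximum is 27 at (x,y)=(5,1).

27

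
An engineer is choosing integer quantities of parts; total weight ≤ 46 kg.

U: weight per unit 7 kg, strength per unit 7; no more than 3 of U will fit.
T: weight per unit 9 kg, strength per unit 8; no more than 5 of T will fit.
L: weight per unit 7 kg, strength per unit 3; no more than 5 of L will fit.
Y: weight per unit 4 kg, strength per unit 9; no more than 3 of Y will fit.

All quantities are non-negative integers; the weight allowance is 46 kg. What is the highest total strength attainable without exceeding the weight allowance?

This is a bounded integer knapsack.
Y has the best ratio (9/4); taking only Y gives at most 3×9 = 27 (stopped by the supply cap of 3).
Mixing does better — 1×U, 3×T, and 3×Y: weight 46 ≤ 46, strength 1·7 + 3·8 + 3·9 = 58.

58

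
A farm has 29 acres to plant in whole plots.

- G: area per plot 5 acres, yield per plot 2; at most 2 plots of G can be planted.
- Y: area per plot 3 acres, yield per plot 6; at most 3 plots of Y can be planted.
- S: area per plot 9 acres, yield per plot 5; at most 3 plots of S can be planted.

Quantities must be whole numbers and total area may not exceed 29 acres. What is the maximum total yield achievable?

28

This is a bounded integer knapsack.
Y has the best ratio (6/3); taking only Y gives at most 3×6 = 18 (stopped by the supply cap of 3).
Mixing does better — 3×Y and 2×S: area 27 ≤ 29, yield 3·6 + 2·5 = 28.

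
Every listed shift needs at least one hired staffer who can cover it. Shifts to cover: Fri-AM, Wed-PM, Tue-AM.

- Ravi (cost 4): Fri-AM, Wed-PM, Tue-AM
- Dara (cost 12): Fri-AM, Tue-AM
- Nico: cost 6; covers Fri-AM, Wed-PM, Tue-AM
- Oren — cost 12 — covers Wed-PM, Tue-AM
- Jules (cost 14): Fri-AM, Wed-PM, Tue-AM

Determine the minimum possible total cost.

4

This is a weighted set-cover instance.
Ravi alone covers Fri-AM, Wed-PM, Tue-AM — every shift.
Total cost: 4.
No cover costs less than 4.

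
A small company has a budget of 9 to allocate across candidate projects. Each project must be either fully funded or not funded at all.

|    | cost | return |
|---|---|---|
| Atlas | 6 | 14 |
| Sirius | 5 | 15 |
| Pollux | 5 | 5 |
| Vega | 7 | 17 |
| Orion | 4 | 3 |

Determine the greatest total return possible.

18

Treat it as a binary knapsack problem.
Vega: cost 7 ≤ 9, return 17.
Sirius + Orion: cost 5 + 4 = 9 ≤ 9, return 15 + 3 = 18.
Best is Sirius and Orion with total return 18.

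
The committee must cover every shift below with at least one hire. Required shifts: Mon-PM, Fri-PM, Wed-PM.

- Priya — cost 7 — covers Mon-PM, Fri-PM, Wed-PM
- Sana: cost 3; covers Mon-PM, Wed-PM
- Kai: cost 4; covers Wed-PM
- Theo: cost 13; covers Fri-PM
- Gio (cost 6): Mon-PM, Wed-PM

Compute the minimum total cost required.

The greedy cost-per-new-shift heuristic would pick Sana and Priya for 10, but a cheaper cover exists.
Priya alone covers Mon-PM, Fri-PM, Wed-PM — every shift.
Total cost: 7.
No cover costs less than 7.

7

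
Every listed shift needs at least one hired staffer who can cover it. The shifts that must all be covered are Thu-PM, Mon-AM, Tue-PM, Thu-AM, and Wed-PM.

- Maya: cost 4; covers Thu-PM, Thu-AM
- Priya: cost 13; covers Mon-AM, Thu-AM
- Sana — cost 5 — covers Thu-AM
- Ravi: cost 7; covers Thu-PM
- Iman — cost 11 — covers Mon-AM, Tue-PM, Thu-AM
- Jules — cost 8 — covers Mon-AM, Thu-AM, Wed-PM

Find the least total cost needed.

Choose Maya, Iman, and Jules: together they cover Thu-PM, Mon-AM, Tue-PM, Thu-AM, Wed-PM — every shift.
Total cost: 4 + 11 + 8 = 23.
No cover costs less than 23.

23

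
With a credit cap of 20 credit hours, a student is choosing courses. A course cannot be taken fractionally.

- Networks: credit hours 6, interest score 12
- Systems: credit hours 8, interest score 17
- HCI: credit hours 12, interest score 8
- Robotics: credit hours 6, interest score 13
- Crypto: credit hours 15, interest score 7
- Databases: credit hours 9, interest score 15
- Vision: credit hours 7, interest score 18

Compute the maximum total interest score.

Networks + Systems + Robotics: credit hours 6 + 8 + 6 = 20 ≤ 20, interest score 12 + 17 + 13 = 42.
Systems + Vision: credit hours 8 + 7 = 15 ≤ 20, interest score 17 + 18 = 35.
Networks + Robotics + Vision: credit hours 6 + 6 + 7 = 19 ≤ 20, interest score 12 + 13 + 18 = 43.
Best is Networks, Robotics, and Vision with total interest score 43.

43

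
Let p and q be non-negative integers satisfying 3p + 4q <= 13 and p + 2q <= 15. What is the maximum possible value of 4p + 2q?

16

(p,q)=(4,0) is feasible, giving 16.
(p,q)=(3,1) is feasible, giving 14.
No feasible integer point exceeds 16.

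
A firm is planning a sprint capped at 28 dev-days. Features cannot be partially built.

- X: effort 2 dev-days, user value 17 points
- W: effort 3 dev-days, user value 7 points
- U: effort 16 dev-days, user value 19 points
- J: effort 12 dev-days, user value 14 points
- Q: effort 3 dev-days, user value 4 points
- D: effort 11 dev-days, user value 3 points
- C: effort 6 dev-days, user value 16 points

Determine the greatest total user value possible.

Allowing fractional choices, the relaxed optimum would be about 60.6, but features are indivisible.
X + W + U + C: effort 2 + 3 + 16 + 6 = 27 ≤ 28, user value 17 + 7 + 19 + 16 = 59.
X + W + J + Q + C: effort 2 + 3 + 12 + 3 + 6 = 26 ≤ 28, user value 17 + 7 + 14 + 4 + 16 = 58.
Best is X, W, U, and C with total user value 59.

59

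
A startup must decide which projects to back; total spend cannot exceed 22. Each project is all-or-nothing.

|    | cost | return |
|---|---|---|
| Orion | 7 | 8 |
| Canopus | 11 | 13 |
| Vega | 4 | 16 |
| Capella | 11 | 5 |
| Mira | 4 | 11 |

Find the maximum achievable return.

Take Canopus, Vega, and Mira: cost 11 + 4 + 4 = 19 ≤ 22, return 13 + 16 + 11 = 40.
No other feasible combination does better.

40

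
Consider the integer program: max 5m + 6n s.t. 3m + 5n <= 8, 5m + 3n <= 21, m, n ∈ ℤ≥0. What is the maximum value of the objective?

Relaxing integrality, the LP optimum is 13.33 at (m,n) = (2.67, 0), which is not an integer point.
(m,n)=(1,1): 3·1+5·1=8≤8, 5·1+3·1=8≤21, objective 11.
(m,n)=(2,0): 3·2+5·0=6≤8, 5·2+3·0=10≤21, objective 10.
(m,n)=(0,1): 3·0+5·1=5≤8, 5·0+3·1=3≤21, objective 6.
The best lattice point is (1,1), giving 11.

11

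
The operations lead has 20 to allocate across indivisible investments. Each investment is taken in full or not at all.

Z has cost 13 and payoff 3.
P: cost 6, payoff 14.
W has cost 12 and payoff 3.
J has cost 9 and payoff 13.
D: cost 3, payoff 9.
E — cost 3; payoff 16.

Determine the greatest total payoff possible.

43

Take P, J, and E: cost 6 + 9 + 3 = 18 ≤ 20, payoff 14 + 13 + 16 = 43.
No other feasible combination does better.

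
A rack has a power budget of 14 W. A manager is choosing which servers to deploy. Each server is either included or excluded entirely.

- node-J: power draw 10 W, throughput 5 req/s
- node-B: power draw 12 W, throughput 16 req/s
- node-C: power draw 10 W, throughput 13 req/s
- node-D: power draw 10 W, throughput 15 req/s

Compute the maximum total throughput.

16

Treat it as a binary knapsack problem.
Allowing fractional choices, the relaxed optimum would be about 20.3, but servers are indivisible.
node-D: power draw 10 ≤ 14, throughput 15.
node-B: power draw 12 ≤ 14, throughput 16.
Best is node-B with total throughput 16.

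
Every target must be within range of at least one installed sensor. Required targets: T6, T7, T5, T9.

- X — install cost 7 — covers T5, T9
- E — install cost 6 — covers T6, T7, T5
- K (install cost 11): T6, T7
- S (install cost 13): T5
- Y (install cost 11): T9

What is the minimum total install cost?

This is a weighted set-cover instance.
Choose X and E: together they cover T6, T7, T5, T9 — every target.
Total install cost: 7 + 6 = 13.
No cover costs less than 13.

13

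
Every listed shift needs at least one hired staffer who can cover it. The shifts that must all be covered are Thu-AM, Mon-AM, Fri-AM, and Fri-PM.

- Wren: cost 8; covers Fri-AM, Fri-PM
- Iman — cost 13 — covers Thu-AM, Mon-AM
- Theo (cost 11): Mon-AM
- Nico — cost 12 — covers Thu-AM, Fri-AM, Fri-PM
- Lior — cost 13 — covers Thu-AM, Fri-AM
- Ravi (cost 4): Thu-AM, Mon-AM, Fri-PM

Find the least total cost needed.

Choose Wren and Ravi: together they cover Thu-AM, Mon-AM, Fri-AM, Fri-PM — every shift.
Total cost: 8 + 4 = 12.
No cover costs less than 12.

12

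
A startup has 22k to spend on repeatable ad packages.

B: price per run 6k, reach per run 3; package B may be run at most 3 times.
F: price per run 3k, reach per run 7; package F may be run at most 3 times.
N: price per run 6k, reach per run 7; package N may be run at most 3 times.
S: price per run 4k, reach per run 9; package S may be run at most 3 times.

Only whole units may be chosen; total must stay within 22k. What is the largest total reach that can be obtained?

48

This is a bounded integer knapsack.
F has the best ratio (7/3); taking only F gives at most 3×7 = 21 (stopped by the supply cap of 3).
Mixing does better — 3×F and 3×S: price 21 ≤ 22, reach 3·7 + 3·9 = 48.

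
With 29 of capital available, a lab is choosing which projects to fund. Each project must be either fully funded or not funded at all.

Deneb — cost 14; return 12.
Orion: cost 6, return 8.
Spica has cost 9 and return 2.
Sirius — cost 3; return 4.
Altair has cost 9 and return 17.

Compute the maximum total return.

This is a 0-1 knapsack instance.
Allowing fractional choices, the relaxed optimum would be about 38.4, but projects are indivisible.
Deneb + Orion + Altair: cost 14 + 6 + 9 = 29 ≤ 29, return 12 + 8 + 17 = 37.
Deneb + Sirius + Altair: cost 14 + 3 + 9 = 26 ≤ 29, return 12 + 4 + 17 = 33.
Best is Deneb, Orion, and Altair with total return 37.

37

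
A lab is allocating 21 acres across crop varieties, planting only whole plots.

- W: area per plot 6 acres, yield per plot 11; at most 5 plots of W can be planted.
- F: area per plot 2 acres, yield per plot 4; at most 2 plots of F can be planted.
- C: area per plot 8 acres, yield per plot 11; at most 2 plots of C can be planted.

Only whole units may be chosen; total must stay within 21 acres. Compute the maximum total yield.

This is a bounded integer knapsack.
2×W and 1×C: area 20 ≤ 21, yield 2·11 + 1·11 = 33.
3×W and 1×F: area 20 ≤ 21, yield 3·11 + 1·4 = 37.
Best is 37.

37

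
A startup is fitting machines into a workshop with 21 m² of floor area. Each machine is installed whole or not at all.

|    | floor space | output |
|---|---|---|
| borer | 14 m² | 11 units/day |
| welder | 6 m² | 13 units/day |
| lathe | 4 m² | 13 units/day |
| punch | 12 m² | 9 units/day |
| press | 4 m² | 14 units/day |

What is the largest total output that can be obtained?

This is an integer program with binary decision variables.
welder + lathe + press: floor space 6 + 4 + 4 = 14 ≤ 21, output 13 + 13 + 14 = 40.
lathe + press: floor space 4 + 4 = 8 ≤ 21, output 13 + 14 = 27.
lathe + punch + press: floor space 4 + 12 + 4 = 20 ≤ 21, output 13 + 9 + 14 = 36.
Best is welder, lathe, and press with total output 40.

40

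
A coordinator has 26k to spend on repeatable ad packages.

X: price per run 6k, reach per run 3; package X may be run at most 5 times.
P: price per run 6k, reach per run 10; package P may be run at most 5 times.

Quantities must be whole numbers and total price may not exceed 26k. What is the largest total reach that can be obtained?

40

P has the best ratio (10/6); taking only P gives at most 4×10 = 40 (stopped by the price limit).
Optimal: 4×P: price 24 ≤ 26, reach 4·10 = 40.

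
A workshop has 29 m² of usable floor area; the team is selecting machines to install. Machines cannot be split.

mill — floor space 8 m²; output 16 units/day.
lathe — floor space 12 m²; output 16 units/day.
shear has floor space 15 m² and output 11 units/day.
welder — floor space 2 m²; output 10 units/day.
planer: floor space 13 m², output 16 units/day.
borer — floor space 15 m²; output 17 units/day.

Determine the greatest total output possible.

Treat it as a binary knapsack problem.
Allowing fractional choices, the relaxed optimum would be about 50.6, but machines are indivisible.
lathe + welder + borer: floor space 12 + 2 + 15 = 29 ≤ 29, output 16 + 10 + 17 = 43.
mill + lathe + welder: floor space 8 + 12 + 2 = 22 ≤ 29, output 16 + 16 + 10 = 42.
mill + welder + borer: floor space 8 + 2 + 15 = 25 ≤ 29, output 16 + 10 + 17 = 43.
The maximum output is 43; one optimal choice is mill, welder, and borer.

43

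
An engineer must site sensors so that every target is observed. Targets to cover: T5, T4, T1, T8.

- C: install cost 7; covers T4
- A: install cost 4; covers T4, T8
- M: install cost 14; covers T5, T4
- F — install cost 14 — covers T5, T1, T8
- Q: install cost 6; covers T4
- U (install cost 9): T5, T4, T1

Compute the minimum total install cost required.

Choose A and U: together they cover T5, T4, T1, T8 — every target.
Total install cost: 4 + 9 = 13.
No cover costs less than 13.

13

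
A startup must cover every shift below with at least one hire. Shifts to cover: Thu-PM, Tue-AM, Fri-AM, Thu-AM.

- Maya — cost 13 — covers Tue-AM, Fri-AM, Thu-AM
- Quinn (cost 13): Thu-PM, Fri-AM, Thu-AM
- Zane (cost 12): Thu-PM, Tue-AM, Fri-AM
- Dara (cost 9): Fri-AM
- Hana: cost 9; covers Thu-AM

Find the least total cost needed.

This is a weighted set-cover instance.
Choose Zane and Hana: together they cover Thu-PM, Tue-AM, Fri-AM, Thu-AM — every shift.
Total cost: 12 + 9 = 21.

21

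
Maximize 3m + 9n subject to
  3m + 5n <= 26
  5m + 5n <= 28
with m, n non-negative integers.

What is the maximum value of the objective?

45

Relaxing integrality, the LP optimum is 46.80 at (m,n) = (0, 5.2), which is not an integer point.
(m,n)=(0,5): 3·0+5·5=25≤26, 5·0+5·5=25≤28, objective 45.
(m,n)=(1,4): 3·1+5·4=23≤26, 5·1+5·4=25≤28, objective 39.
No feasible integer point exceeds 45.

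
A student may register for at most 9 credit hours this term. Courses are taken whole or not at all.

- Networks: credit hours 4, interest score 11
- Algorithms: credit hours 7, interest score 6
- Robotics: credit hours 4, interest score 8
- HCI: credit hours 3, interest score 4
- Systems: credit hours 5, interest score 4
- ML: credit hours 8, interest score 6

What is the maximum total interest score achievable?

Allowing fractional choices, the relaxed optimum would be about 20.3, but courses are indivisible.
Networks + HCI: credit hours 4 + 3 = 7 ≤ 9, interest score 11 + 4 = 15.
Networks + Robotics: credit hours 4 + 4 = 8 ≤ 9, interest score 11 + 8 = 19.
Best is Networks and Robotics with total interest score 19.

19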